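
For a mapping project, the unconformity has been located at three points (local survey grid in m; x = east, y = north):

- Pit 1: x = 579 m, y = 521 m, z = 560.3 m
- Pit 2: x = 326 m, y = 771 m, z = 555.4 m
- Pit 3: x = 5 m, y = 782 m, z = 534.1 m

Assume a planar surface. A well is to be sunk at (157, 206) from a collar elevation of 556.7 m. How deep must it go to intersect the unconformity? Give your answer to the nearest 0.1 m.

Two edge vectors: Pit 1→Pit 2 = (-253, 250, -4.9), Pit 1→Pit 3 = (-574, 261, -26.2).
Normal n = (Pit 1→Pit 2) × (Pit 1→Pit 3) = (-5271.1, -3816, 77467).
So ∂z/∂x = −n_x/n_z = 0.06804 and ∂z/∂y = −n_y/n_z = 0.04926.
Intercept c from Pit 1: 560.3 − 39.40 − 25.66 = 495.24.
At (157, 206): z_contact = 10.68 + 10.15 + 495.24 = 516.07 m.
Depth below ground = 556.7 − 516.07 = 40.6 m.

40.6 m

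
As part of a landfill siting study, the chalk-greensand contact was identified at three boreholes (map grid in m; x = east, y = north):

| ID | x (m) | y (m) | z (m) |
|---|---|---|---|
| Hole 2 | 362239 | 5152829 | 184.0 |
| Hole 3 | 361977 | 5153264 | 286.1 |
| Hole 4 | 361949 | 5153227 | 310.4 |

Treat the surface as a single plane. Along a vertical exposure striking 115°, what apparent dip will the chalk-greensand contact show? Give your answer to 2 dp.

Let the plane be z = a·x + b·y + c.
Hole 3−Hole 2: −262a + 435b = 102.1;  Hole 4−Hole 2: −290a + 398b = 126.4.
Solving gives a = −0.65595, b = −0.16036.
Unit vector along 115° is (sin 115°, cos 115°) = (0.9063, -0.4226).
Slope in that direction = a·(0.9063) + b·(-0.4226) = −0.52672.
Apparent dip = arctan|0.52672| = 27.78° (true dip is 34.0°, so apparent ≤ true as expected).

27.78°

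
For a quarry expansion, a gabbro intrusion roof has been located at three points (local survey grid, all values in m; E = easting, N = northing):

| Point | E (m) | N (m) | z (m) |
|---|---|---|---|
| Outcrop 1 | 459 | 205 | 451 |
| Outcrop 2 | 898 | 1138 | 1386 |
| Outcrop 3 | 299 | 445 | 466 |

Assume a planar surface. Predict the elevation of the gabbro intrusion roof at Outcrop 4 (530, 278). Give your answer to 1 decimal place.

Let the plane be z = a·E + b·N + c.
Outcrop 2−Outcrop 1: 439a + 933b = 935;  Outcrop 3−Outcrop 1: −160a + 240b = 15.
Solving gives a = 0.826284, b = 0.613356.
Then c = 451 − a·459 − b·205 = −54.00.
At (530, 278): z = 437.9 + 170.5 − 54.00 = 554.4 m.

554.4 m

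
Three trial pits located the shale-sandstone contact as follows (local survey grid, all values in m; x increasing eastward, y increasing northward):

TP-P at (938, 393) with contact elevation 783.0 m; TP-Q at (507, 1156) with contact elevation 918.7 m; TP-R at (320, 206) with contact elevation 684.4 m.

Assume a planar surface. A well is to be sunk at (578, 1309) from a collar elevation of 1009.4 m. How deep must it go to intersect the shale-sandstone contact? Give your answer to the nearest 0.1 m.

Let the plane be z = a·x + b·y + c.
TP-Q−TP-P: −431a + 763b = 135.7;  TP-R−TP-P: −618a − 187b = −98.6.
Solving gives a = 0.090297, b = 0.228857.
Then c = 783 − a·938 − b·393 = 608.36.
At (578, 1309): z_contact = 52.19 + 299.57 + 608.36 = 960.13 m.
Depth below ground = 1009.4 − 960.13 = 49.3 m.

49.3 m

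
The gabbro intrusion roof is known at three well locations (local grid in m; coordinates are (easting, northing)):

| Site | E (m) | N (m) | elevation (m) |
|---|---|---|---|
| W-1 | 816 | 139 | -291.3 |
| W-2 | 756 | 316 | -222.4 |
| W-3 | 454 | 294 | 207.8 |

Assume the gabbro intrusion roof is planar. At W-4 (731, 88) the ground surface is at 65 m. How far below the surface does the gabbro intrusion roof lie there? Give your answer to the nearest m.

231 m

Two edge vectors: W-1→W-2 = (-60, 177, 68.9), W-1→W-3 = (-362, 155, 499.1).
Normal n = (W-1→W-2) × (W-1→W-3) = (77661.2, 5004.2, 54774).
So ∂z/∂E = −n_x/n_z = −1.41785 and ∂z/∂N = −n_y/n_z = −0.09136.
Intercept c from W-1: -291.3 + 1156.96 + 12.70 = 878.36.
At (731, 88): z_contact = −1036.4 − 8.0 + 878.36 = -166.1 m.
Depth below ground = 65 − (-166.1) = 231 m.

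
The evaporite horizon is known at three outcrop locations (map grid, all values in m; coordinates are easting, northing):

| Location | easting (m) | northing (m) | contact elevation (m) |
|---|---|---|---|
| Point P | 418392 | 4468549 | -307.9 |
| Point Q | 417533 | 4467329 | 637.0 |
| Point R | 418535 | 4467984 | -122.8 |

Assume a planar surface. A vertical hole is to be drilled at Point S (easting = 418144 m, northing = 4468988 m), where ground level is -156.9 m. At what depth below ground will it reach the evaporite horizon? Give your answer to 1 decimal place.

230.9 m

Let the plane be z = a·easting + b·northing + c.
Point Q−Point P: −859a − 1220b = 944.9;  Point R−Point P: 143a − 565b = 185.1.
Solving gives a = −0.466882138, b = −0.445777249.
Then c = -307.9 − a·418392 − b·4468549 = 2187009.33.
At (418144, 4468988): z_contact = −195223.96 − 1992173.18 + 2187009.33 = -387.81 m.
Depth below ground = -156.9 − (-387.81) = 230.9 m.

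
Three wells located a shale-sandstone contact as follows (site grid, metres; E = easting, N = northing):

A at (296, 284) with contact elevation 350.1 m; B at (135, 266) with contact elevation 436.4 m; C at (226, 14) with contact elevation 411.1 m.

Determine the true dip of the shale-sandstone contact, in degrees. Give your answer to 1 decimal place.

Two edge vectors: A→B = (-161, -18, 86.3), A→C = (-70, -270, 61).
Normal n = (A→B) × (A→C) = (22203, 3780, 42210).
So ∂z/∂E = −n_x/n_z = −0.52601 and ∂z/∂N = −n_y/n_z = −0.08955.
Gradient magnitude |∇z| = √(a² + b²) = √(0.27669 + 0.00802) = 0.53358.
True dip = arctan(0.53358) = 28.1°, dipping toward E (azimuth ≈ 080°).

28.1°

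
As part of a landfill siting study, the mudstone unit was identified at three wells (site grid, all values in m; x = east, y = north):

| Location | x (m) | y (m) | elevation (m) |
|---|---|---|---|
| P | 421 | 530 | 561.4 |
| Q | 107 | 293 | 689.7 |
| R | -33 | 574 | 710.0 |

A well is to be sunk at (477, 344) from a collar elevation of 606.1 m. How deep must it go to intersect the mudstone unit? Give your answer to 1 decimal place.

45.8 m

Two edge vectors: P→Q = (-314, -237, 128.3), P→R = (-454, 44, 148.6).
Normal n = (P→Q) × (P→R) = (-40863.4, -11587.8, -121414).
So ∂z/∂x = −n_x/n_z = −0.33656 and ∂z/∂y = −n_y/n_z = −0.09544.
Intercept c from P: 561.4 + 141.69 + 50.58 = 753.68.
At (477, 344): z_contact = −160.54 − 32.83 + 753.68 = 560.30 m.
Depth below ground = 606.1 − 560.30 = 45.8 m.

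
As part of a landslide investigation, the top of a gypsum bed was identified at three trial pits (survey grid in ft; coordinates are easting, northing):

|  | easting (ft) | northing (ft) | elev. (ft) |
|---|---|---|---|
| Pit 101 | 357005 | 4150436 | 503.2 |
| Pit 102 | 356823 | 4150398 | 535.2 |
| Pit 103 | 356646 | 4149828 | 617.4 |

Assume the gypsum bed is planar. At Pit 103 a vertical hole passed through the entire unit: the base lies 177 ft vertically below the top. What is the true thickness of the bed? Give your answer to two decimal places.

Let the plane be z = a·easting + b·northing + c.
Pit 102−Pit 101: −182a − 38b = 32;  Pit 103−Pit 101: −359a − 608b = 114.2.
Solving gives a = −0.15582, b = −0.09583.
|∇z| = √(a²+b²) = 0.18292, so dip δ = arctan(0.18292) = 10.37°.
True thickness = vertical thickness × cos δ = 177 × cos 10.37° = 174.11 ft.

174.11 ft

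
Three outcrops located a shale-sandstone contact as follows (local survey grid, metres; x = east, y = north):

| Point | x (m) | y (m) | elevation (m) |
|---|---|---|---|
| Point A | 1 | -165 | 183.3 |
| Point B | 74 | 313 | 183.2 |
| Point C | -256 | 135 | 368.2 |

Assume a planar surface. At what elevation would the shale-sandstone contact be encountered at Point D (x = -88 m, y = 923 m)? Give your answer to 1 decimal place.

Let the plane be z = a·x + b·y + c.
Point B−Point A: 73a + 478b = −0.1;  Point C−Point A: −257a + 300b = 184.9.
Solving gives a = −0.61081, b = 0.09307.
Then c = 183.3 − a·1 − b·-165 = 199.27.
At (-88, 923): z = 53.8 + 85.9 + 199.27 = 338.9 m.

338.9 m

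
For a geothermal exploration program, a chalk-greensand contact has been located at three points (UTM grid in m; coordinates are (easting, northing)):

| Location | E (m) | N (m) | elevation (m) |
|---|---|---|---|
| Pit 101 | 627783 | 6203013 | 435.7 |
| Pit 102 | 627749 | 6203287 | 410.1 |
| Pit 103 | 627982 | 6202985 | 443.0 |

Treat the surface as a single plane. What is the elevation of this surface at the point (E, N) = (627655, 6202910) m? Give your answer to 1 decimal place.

442.0 m

Two edge vectors: Pit 101→Pit 102 = (-34, 274, -25.6), Pit 101→Pit 103 = (199, -28, 7.3).
Normal n = (Pit 101→Pit 102) × (Pit 101→Pit 103) = (1283.4, -4846.2, -53574).
So ∂z/∂E = −n_x/n_z = 0.023955650 and ∂z/∂N = −n_y/n_z = −0.090458058.
Intercept c from Pit 101: 435.7 − 15038.95 + 561112.51 = 546509.26.
At (627655, 6202910): z = 15035.9 − 561103.2 + 546509.26 = 442.0 m.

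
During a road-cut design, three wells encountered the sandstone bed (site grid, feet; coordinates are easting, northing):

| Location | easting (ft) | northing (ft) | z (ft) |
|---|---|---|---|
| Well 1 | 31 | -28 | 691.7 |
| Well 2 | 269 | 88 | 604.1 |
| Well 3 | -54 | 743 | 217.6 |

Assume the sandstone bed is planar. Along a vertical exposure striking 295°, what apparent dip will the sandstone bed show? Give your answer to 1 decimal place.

Let the plane be z = a·easting + b·northing + c.
Well 2−Well 1: 238a + 116b = −87.6;  Well 3−Well 1: −85a + 771b = −474.1.
Solving gives a = −0.06487, b = −0.62207.
Unit vector along 295° is (sin 295°, cos 295°) = (-0.9063, 0.4226).
Slope in that direction = a·(-0.9063) + b·(0.4226) = −0.20410.
Apparent dip = arctan|0.20410| = 11.5° (true dip is 32.0°, so apparent ≤ true as expected).

11.5°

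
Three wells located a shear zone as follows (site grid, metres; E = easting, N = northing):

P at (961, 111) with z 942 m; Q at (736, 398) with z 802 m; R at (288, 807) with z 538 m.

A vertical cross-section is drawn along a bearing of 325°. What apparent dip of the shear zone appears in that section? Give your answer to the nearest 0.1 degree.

Two edge vectors: P→Q = (-225, 287, -140), P→R = (-673, 696, -404).
Normal n = (P→Q) × (P→R) = (-18508, 3320, 36551).
So ∂z/∂E = −n_x/n_z = 0.50636 and ∂z/∂N = −n_y/n_z = −0.09083.
Unit vector along 325° is (sin 325°, cos 325°) = (-0.5736, 0.8192).
Slope in that direction = a·(-0.5736) + b·(0.8192) = −0.36484.
Apparent dip = arctan|0.36484| = 20.0° (true dip is 27.2°, so apparent ≤ true as expected).

20.0°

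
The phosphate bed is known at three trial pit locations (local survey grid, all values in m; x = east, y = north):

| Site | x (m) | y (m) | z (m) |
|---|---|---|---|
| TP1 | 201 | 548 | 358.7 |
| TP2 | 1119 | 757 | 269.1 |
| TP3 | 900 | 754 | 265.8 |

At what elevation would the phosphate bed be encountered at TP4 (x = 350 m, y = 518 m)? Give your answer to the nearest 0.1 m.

377.8 m

Let the plane be z = a·x + b·y + c.
TP2−TP1: 918a + 209b = −89.6;  TP3−TP1: 699a + 206b = −92.9.
Solving gives a = 0.022282, b = −0.526578.
Then c = 358.7 − a·201 − b·548 = 642.79.
At (350, 518): z = 7.8 − 272.8 + 642.79 = 377.8 m.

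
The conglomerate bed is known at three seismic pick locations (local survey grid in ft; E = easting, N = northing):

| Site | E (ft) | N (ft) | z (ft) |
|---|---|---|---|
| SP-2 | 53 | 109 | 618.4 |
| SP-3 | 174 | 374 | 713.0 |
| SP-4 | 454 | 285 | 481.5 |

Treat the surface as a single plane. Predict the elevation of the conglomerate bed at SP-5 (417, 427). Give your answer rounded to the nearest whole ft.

596 ft

Two edge vectors: SP-2→SP-3 = (121, 265, 94.6), SP-2→SP-4 = (401, 176, -136.9).
Normal n = (SP-2→SP-3) × (SP-2→SP-4) = (-52928.1, 54499.5, -84969).
So ∂z/∂E = −n_x/n_z = −0.62291 and ∂z/∂N = −n_y/n_z = 0.64140.
Intercept c from SP-2: 618.4 + 33.01 − 69.91 = 581.50.
At (417, 427): z = −259.8 + 273.9 + 581.50 = 595.6 ft.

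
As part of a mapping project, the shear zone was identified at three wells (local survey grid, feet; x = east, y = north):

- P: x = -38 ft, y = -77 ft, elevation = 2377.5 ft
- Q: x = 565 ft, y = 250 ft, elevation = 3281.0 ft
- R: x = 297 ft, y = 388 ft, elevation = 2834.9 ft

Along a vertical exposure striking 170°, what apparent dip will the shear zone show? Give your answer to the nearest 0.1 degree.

23.3°

Let the plane be z = a·x + b·y + c.
Q−P: 603a + 327b = 903.5;  R−P: 335a + 465b = 457.4.
Solving gives a = 1.58360, b = −0.15722.
Unit vector along 170° is (sin 170°, cos 170°) = (0.1736, -0.9848).
Slope in that direction = a·(0.1736) + b·(-0.9848) = 0.42982.
Apparent dip = arctan|0.42982| = 23.3° (true dip is 57.9°, so apparent ≤ true as expected).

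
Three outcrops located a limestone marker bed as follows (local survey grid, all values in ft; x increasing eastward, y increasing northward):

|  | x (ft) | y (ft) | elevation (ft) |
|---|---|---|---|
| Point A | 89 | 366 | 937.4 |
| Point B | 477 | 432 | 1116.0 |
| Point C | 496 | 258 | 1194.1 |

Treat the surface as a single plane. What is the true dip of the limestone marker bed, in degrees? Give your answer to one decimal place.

Two edge vectors: Point A→Point B = (388, 66, 178.6), Point A→Point C = (407, -108, 256.7).
Normal n = (Point A→Point B) × (Point A→Point C) = (36231, -26909.4, -68766).
So ∂z/∂x = −n_x/n_z = 0.52687 and ∂z/∂y = −n_y/n_z = −0.39132.
Gradient magnitude |∇z| = √(a² + b²) = √(0.27760 + 0.15313) = 0.65630.
True dip = arctan(0.65630) = 33.3°, dipping toward NW (azimuth ≈ 307°).

33.3°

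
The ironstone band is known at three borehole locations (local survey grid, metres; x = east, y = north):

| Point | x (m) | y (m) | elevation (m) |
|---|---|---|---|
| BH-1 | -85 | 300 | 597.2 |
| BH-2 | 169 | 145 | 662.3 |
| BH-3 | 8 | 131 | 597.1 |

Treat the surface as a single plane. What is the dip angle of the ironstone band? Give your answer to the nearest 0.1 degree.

Two edge vectors: BH-1→BH-2 = (254, -155, 65.1), BH-1→BH-3 = (93, -169, -0.1).
Normal n = (BH-1→BH-2) × (BH-1→BH-3) = (11017.4, 6079.7, -28511).
So ∂z/∂x = −n_x/n_z = 0.38643 and ∂z/∂y = −n_y/n_z = 0.21324.
Gradient magnitude |∇z| = √(a² + b²) = √(0.14933 + 0.04547) = 0.44136.
True dip = arctan(0.44136) = 23.8°, dipping toward WSW (azimuth ≈ 241°).

23.8°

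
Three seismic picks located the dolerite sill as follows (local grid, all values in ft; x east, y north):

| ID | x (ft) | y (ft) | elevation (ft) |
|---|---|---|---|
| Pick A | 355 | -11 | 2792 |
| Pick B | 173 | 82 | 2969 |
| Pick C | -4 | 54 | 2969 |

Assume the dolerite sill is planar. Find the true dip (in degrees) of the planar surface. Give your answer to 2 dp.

Let the plane be z = a·x + b·y + c.
Pick B−Pick A: −182a + 93b = 177;  Pick C−Pick A: −359a + 65b = 177.
Solving gives a = −0.22990, b = 1.45331.
Gradient magnitude |∇z| = √(a² + b²) = √(0.05285 + 2.11211) = 1.47138.
True dip = arctan(1.47138) = 55.80°, dipping toward S (azimuth ≈ 171°).

55.80°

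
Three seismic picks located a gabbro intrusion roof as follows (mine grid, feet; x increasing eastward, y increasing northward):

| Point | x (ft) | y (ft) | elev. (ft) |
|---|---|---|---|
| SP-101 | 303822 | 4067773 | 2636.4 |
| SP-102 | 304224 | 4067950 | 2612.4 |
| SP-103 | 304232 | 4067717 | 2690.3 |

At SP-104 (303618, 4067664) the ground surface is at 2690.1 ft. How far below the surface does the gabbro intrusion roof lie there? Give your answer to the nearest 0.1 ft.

35.2 ft

Two edge vectors: SP-101→SP-102 = (402, 177, -24), SP-101→SP-103 = (410, -56, 53.9).
Normal n = (SP-101→SP-102) × (SP-101→SP-103) = (8196.3, -31507.8, -95082).
So ∂z/∂x = −n_x/n_z = 0.086202436 and ∂z/∂y = −n_y/n_z = −0.331375024.
Intercept c from SP-101: 2636.4 − 26190.20 + 1347958.37 = 1324404.58.
At (303618, 4067664): z_contact = 26172.61 − 1347922.25 + 1324404.58 = 2654.93 ft.
Depth below ground = 2690.1 − 2654.93 = 35.2 ft.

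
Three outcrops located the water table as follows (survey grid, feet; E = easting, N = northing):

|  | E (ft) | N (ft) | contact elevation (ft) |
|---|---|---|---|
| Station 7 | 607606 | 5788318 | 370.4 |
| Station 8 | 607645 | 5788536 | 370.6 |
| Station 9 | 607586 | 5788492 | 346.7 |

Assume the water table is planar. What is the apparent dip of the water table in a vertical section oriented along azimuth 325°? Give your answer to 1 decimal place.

18.5°

Two edge vectors: Station 7→Station 8 = (39, 218, 0.2), Station 7→Station 9 = (-20, 174, -23.7).
Normal n = (Station 7→Station 8) × (Station 7→Station 9) = (-5201.4, 920.3, 11146).
So ∂z/∂E = −n_x/n_z = 0.46666 and ∂z/∂N = −n_y/n_z = −0.08257.
Unit vector along 325° is (sin 325°, cos 325°) = (-0.5736, 0.8192).
Slope in that direction = a·(-0.5736) + b·(0.8192) = −0.33530.
Apparent dip = arctan|0.33530| = 18.5° (true dip is 25.4°, so apparent ≤ true as expected).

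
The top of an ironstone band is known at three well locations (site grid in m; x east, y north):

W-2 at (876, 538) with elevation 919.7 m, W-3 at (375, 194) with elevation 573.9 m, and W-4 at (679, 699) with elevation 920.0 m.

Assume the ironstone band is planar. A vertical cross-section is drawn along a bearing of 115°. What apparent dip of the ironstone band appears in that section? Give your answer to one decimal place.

Two edge vectors: W-2→W-3 = (-501, -344, -345.8), W-2→W-4 = (-197, 161, 0.3).
Normal n = (W-2→W-3) × (W-2→W-4) = (55570.6, 68272.9, -148429).
So ∂z/∂x = −n_x/n_z = 0.37439 and ∂z/∂y = −n_y/n_z = 0.45997.
Unit vector along 115° is (sin 115°, cos 115°) = (0.9063, -0.4226).
Slope in that direction = a·(0.9063) + b·(-0.4226) = 0.14492.
Apparent dip = arctan|0.14492| = 8.2° (true dip is 30.7°, so apparent ≤ true as expected).

8.2°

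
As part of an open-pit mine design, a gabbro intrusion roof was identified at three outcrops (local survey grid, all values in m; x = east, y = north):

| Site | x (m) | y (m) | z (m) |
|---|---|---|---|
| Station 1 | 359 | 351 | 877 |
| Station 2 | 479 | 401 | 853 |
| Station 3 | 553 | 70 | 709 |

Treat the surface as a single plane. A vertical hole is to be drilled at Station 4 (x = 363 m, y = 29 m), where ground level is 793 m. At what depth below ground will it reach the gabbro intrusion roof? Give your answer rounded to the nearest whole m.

32 m

Two edge vectors: Station 1→Station 2 = (120, 50, -24), Station 1→Station 3 = (194, -281, -168).
Normal n = (Station 1→Station 2) × (Station 1→Station 3) = (-15144, 15504, -43420).
So ∂z/∂x = −n_x/n_z = −0.34878 and ∂z/∂y = −n_y/n_z = 0.35707.
Intercept c from Station 1: 877 + 125.21 − 125.33 = 876.88.
At (363, 29): z_contact = −126.6 + 10.4 + 876.88 = 760.6 m.
Depth below ground = 793 − 760.6 = 32 m.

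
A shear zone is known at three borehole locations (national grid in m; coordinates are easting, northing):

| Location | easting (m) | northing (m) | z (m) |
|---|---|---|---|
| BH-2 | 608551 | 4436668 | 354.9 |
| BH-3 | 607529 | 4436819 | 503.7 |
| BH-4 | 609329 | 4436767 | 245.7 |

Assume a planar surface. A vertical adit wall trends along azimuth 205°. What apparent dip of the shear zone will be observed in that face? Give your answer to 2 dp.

Let the plane be z = a·easting + b·northing + c.
BH-3−BH-2: −1022a + 151b = 148.8;  BH-4−BH-2: 778a + 99b = −109.2.
Solving gives a = −0.14278, b = 0.01904.
Unit vector along 205° is (sin 205°, cos 205°) = (-0.4226, -0.9063).
Slope in that direction = a·(-0.4226) + b·(-0.9063) = 0.04308.
Apparent dip = arctan|0.04308| = 2.47° (true dip is 8.2°, so apparent ≤ true as expected).

2.47°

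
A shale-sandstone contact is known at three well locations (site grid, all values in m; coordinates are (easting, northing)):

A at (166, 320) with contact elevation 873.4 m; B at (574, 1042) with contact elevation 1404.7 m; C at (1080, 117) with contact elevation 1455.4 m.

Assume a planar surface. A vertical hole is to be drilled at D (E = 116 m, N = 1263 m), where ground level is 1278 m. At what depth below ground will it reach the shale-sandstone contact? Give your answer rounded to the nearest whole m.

Two edge vectors: A→B = (408, 722, 531.3), A→C = (914, -203, 582).
Normal n = (A→B) × (A→C) = (528057.9, 248152.2, -742732).
So ∂z/∂E = −n_x/n_z = 0.71097 and ∂z/∂N = −n_y/n_z = 0.33411.
Intercept c from A: 873.4 − 118.02 − 106.91 = 648.47.
At (116, 1263): z_contact = 82.5 + 422.0 + 648.47 = 1152.9 m.
Depth below ground = 1278 − 1152.9 = 125 m.

125 m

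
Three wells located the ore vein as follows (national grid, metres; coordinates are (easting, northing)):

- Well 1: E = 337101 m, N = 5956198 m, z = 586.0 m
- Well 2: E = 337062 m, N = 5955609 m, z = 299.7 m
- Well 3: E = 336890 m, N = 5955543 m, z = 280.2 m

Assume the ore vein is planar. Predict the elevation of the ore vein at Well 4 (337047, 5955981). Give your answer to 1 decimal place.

Let the plane be z = a·E + b·N + c.
Well 2−Well 1: −39a − 589b = −286.3;  Well 3−Well 1: −211a − 655b = −305.8.
Solving gives a = −0.075053173, b = 0.491047663.
Then c = 586 − a·337101 − b·5956198 = −2898890.61.
At (337047, 5955981): z = −25296.4 + 2924670.6 − 2898890.61 = 483.5 m.

483.5 m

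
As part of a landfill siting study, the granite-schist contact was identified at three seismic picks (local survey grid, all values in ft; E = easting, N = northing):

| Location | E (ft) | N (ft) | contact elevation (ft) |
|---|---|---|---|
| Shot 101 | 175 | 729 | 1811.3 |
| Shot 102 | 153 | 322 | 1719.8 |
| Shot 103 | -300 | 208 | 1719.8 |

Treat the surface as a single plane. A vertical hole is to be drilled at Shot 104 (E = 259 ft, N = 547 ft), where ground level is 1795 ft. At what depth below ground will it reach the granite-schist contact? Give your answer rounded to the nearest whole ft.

30 ft

Let the plane be z = a·E + b·N + c.
Shot 102−Shot 101: −22a − 407b = −91.5;  Shot 103−Shot 101: −475a − 521b = −91.5.
Solving gives a = −0.05736, b = 0.22792.
Then c = 1811.3 − a·175 − b·729 = 1655.19.
At (259, 547): z_contact = −14.9 + 124.7 + 1655.19 = 1765.0 ft.
Depth below ground = 1795 − 1765.0 = 30 ft.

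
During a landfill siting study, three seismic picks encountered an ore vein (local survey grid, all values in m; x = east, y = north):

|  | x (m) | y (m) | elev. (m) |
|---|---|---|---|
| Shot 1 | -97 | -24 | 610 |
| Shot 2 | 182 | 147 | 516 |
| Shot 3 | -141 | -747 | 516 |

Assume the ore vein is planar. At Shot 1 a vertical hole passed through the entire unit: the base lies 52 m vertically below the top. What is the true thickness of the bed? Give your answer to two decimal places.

47.24 m

Two edge vectors: Shot 1→Shot 2 = (279, 171, -94), Shot 1→Shot 3 = (-44, -723, -94).
Normal n = (Shot 1→Shot 2) × (Shot 1→Shot 3) = (-84036, 30362, -194193).
So ∂z/∂x = −n_x/n_z = −0.43274 and ∂z/∂y = −n_y/n_z = 0.15635.
|∇z| = √(a²+b²) = 0.46012, so dip δ = arctan(0.46012) = 24.71°.
True thickness = vertical thickness × cos δ = 52 × cos 24.71° = 47.24 m.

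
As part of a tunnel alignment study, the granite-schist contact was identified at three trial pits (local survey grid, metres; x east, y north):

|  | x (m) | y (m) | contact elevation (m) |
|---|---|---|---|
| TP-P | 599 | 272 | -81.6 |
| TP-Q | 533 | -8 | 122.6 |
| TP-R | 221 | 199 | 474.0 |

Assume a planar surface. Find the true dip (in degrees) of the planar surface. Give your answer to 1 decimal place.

Two edge vectors: TP-P→TP-Q = (-66, -280, 204.2), TP-P→TP-R = (-378, -73, 555.6).
Normal n = (TP-P→TP-Q) × (TP-P→TP-R) = (-140661.4, -40518, -101022).
So ∂z/∂x = −n_x/n_z = −1.39238 and ∂z/∂y = −n_y/n_z = −0.40108.
Gradient magnitude |∇z| = √(a² + b²) = √(1.93873 + 0.16087) = 1.44900.
True dip = arctan(1.44900) = 55.4°, dipping toward ENE (azimuth ≈ 074°).

55.4°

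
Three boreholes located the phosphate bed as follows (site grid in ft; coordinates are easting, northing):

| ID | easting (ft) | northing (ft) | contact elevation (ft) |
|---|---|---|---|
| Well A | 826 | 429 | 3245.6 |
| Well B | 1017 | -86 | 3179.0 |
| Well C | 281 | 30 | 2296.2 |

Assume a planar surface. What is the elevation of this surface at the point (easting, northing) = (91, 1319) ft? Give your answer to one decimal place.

Two edge vectors: Well A→Well B = (191, -515, -66.6), Well A→Well C = (-545, -399, -949.4).
Normal n = (Well A→Well B) × (Well A→Well C) = (462367.6, 217632.4, -356884).
So ∂z/∂easting = −n_x/n_z = 1.295568 and ∂z/∂northing = −n_y/n_z = 0.609813.
Intercept c from Well A: 3245.6 − 1070.14 − 261.61 = 1913.85.
At (91, 1319): z = 117.9 + 804.3 + 1913.85 = 2836.1 ft.

2836.1 ft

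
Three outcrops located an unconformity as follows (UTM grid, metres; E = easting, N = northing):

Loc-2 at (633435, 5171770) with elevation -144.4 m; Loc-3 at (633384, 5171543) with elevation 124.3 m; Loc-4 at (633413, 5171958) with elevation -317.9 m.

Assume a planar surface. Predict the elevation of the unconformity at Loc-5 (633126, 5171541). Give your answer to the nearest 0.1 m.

323.3 m

Two edge vectors: Loc-2→Loc-3 = (-51, -227, 268.7), Loc-2→Loc-4 = (-22, 188, -173.5).
Normal n = (Loc-2→Loc-3) × (Loc-2→Loc-4) = (-11131.1, -14759.9, -14582).
So ∂z/∂E = −n_x/n_z = −0.763345220 and ∂z/∂N = −n_y/n_z = −1.012199973.
Intercept c from Loc-2: -144.4 + 483529.58 + 5234865.45 = 5718250.63.
At (633126, 5171541): z = −483293.7 − 5234633.7 + 5718250.63 = 323.3 m.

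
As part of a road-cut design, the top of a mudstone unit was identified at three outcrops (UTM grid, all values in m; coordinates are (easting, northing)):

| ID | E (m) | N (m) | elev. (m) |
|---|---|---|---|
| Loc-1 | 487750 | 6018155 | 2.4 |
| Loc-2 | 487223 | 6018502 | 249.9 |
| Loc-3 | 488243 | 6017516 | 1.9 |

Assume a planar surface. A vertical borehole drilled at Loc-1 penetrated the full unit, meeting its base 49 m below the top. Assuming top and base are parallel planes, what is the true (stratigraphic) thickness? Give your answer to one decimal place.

Let the plane be z = a·E + b·N + c.
Loc-2−Loc-1: −527a + 347b = 247.5;  Loc-3−Loc-1: 493a − 639b = −0.5.
Solving gives a = −0.95351, b = −0.73487.
|∇z| = √(a²+b²) = 1.20383, so dip δ = arctan(1.20383) = 50.28°.
True thickness = vertical thickness × cos δ = 49 × cos 50.28° = 31.3 m.

31.3 m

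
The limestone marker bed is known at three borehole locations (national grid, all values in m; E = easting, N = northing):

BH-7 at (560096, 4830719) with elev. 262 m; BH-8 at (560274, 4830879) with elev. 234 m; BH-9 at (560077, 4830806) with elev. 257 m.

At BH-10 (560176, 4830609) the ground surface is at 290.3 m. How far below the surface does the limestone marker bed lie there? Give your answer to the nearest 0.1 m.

Two edge vectors: BH-7→BH-8 = (178, 160, -28), BH-7→BH-9 = (-19, 87, -5).
Normal n = (BH-7→BH-8) × (BH-7→BH-9) = (1636, 1422, 18526).
So ∂z/∂E = −n_x/n_z = −0.088308323 and ∂z/∂N = −n_y/n_z = −0.076756990.
Intercept c from BH-7: 262 + 49461.14 + 370791.45 = 420514.59.
At (560176, 4830609): z_contact = −49468.20 − 370783.01 + 420514.59 = 263.38 m.
Depth below ground = 290.3 − 263.38 = 26.9 m.

26.9 m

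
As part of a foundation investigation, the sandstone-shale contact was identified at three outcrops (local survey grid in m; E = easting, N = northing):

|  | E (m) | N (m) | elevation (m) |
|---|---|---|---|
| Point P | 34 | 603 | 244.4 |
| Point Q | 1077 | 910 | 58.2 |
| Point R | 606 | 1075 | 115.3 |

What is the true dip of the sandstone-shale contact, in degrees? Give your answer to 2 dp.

Let the plane be z = a·E + b·N + c.
Point Q−Point P: 1043a + 307b = −186.2;  Point R−Point P: 572a + 472b = −129.1.
Solving gives a = −0.15236, b = −0.08887.
Gradient magnitude |∇z| = √(a² + b²) = √(0.02322 + 0.00790) = 0.17639.
True dip = arctan(0.17639) = 10.00°, dipping toward ENE (azimuth ≈ 060°).

10.00°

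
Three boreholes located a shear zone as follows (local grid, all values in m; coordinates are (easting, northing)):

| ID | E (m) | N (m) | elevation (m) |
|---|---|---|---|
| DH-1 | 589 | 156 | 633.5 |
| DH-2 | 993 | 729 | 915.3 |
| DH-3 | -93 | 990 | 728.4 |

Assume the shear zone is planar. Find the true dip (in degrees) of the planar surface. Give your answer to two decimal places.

Two edge vectors: DH-1→DH-2 = (404, 573, 281.8), DH-1→DH-3 = (-682, 834, 94.9).
Normal n = (DH-1→DH-2) × (DH-1→DH-3) = (-180643.5, -230527.2, 727722).
So ∂z/∂E = −n_x/n_z = 0.24823 and ∂z/∂N = −n_y/n_z = 0.31678.
Gradient magnitude |∇z| = √(a² + b²) = √(0.06162 + 0.10035) = 0.40245.
True dip = arctan(0.40245) = 21.92°, dipping toward SW (azimuth ≈ 218°).

21.92°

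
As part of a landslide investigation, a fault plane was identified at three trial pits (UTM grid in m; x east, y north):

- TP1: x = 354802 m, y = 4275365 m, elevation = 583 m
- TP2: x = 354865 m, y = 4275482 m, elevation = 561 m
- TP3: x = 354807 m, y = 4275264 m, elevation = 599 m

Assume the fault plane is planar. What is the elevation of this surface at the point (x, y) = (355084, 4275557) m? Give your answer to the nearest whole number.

538 m

Two edge vectors: TP1→TP2 = (63, 117, -22), TP1→TP3 = (5, -101, 16).
Normal n = (TP1→TP2) × (TP1→TP3) = (-350, -1118, -6948).
So ∂z/∂x = −n_x/n_z = −0.05037421 and ∂z/∂y = −n_y/n_z = −0.16090961.
Intercept c from TP1: 583 + 17872.87 + 687947.33 = 706403.20.
At (355084, 4275557): z = −17887.1 − 687978.2 + 706403.20 = 537.9 m.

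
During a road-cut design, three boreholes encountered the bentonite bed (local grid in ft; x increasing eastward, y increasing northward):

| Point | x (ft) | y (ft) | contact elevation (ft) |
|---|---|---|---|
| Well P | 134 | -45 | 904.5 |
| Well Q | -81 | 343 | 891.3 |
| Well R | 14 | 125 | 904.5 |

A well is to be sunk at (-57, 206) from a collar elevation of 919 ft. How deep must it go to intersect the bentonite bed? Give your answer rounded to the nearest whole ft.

11 ft

Two edge vectors: Well P→Well Q = (-215, 388, -13.2), Well P→Well R = (-120, 170, 0).
Normal n = (Well P→Well Q) × (Well P→Well R) = (2244, 1584, 10010).
So ∂z/∂x = −n_x/n_z = −0.22418 and ∂z/∂y = −n_y/n_z = −0.15824.
Intercept c from Well P: 904.5 + 30.04 − 7.12 = 927.42.
At (-57, 206): z_contact = 12.8 − 32.6 + 927.42 = 907.6 ft.
Depth below ground = 919 − 907.6 = 11 ft.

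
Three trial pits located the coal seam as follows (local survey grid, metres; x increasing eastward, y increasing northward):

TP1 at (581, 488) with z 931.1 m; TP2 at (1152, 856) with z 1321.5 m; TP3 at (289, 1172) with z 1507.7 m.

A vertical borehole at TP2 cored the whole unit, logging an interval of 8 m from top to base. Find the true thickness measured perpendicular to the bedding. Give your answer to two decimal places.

Two edge vectors: TP1→TP2 = (571, 368, 390.4), TP1→TP3 = (-292, 684, 576.6).
Normal n = (TP1→TP2) × (TP1→TP3) = (-54844.8, -443235.4, 498020).
So ∂z/∂x = −n_x/n_z = 0.11013 and ∂z/∂y = −n_y/n_z = 0.89000.
|∇z| = √(a²+b²) = 0.89678, so dip δ = arctan(0.89678) = 41.89°.
True thickness = vertical thickness × cos δ = 8 × cos 41.89° = 5.96 m.

5.96 m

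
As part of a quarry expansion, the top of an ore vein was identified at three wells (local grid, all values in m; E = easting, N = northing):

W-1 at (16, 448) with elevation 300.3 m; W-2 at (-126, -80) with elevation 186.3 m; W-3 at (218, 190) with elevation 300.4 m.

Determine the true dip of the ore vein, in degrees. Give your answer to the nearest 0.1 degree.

14.6°

Let the plane be z = a·E + b·N + c.
W-2−W-1: −142a − 528b = −114;  W-3−W-1: 202a − 258b = 0.1.
Solving gives a = 0.20563, b = 0.16061.
Gradient magnitude |∇z| = √(a² + b²) = √(0.04228 + 0.02579) = 0.26092.
True dip = arctan(0.26092) = 14.6°, dipping toward SW (azimuth ≈ 232°).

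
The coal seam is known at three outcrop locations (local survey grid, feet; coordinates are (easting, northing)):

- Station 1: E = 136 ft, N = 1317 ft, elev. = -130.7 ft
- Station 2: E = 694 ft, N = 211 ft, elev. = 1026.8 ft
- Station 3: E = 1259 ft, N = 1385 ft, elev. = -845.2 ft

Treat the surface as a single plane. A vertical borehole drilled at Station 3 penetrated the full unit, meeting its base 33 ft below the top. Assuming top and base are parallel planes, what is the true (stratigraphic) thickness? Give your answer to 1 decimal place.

Two edge vectors: Station 1→Station 2 = (558, -1106, 1157.5), Station 1→Station 3 = (1123, 68, -714.5).
Normal n = (Station 1→Station 2) × (Station 1→Station 3) = (711527, 1698563.5, 1279982).
So ∂z/∂E = −n_x/n_z = −0.55589 and ∂z/∂N = −n_y/n_z = −1.32702.
|∇z| = √(a²+b²) = 1.43875, so dip δ = arctan(1.43875) = 55.20°.
True thickness = vertical thickness × cos δ = 33 × cos 55.20° = 18.8 ft.

18.8 ft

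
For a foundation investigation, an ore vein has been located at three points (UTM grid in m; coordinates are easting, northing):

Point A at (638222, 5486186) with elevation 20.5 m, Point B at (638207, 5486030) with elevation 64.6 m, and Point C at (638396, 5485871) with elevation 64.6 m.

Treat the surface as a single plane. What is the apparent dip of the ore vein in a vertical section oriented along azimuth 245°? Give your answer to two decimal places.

17.22°

Two edge vectors: Point A→Point B = (-15, -156, 44.1), Point A→Point C = (174, -315, 44.1).
Normal n = (Point A→Point B) × (Point A→Point C) = (7011.9, 8334.9, 31869).
So ∂z/∂easting = −n_x/n_z = −0.22002 and ∂z/∂northing = −n_y/n_z = −0.26154.
Unit vector along 245° is (sin 245°, cos 245°) = (-0.9063, -0.4226).
Slope in that direction = a·(-0.9063) + b·(-0.4226) = 0.30994.
Apparent dip = arctan|0.30994| = 17.22° (true dip is 18.9°, so apparent ≤ true as expected).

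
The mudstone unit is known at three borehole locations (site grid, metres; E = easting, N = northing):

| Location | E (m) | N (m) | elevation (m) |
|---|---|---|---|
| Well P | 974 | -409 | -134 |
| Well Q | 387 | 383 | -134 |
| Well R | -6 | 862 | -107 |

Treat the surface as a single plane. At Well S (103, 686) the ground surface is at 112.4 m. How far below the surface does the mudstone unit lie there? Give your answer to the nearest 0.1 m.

Let the plane be z = a·E + b·N + c.
Well Q−Well P: −587a + 792b = 0;  Well R−Well P: −980a + 1271b = 27.
Solving gives a = −0.71083, b = −0.52684.
Then c = -134 − a·974 − b·-409 = 342.87.
At (103, 686): z_contact = −73.22 − 361.41 + 342.87 = -91.76 m.
Depth below ground = 112.4 − (-91.76) = 204.2 m.

204.2 m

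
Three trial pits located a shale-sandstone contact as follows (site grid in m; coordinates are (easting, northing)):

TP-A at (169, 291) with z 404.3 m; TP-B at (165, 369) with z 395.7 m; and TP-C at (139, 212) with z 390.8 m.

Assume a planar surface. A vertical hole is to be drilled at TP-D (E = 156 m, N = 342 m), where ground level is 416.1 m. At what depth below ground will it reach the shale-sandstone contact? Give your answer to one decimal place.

24.2 m

Let the plane be z = a·E + b·N + c.
TP-B−TP-A: −4a + 78b = −8.6;  TP-C−TP-A: −30a − 79b = −13.5.
Solving gives a = 0.65226, b = −0.07681.
Then c = 404.3 − a·169 − b·291 = 316.42.
At (156, 342): z_contact = 101.75 − 26.27 + 316.42 = 391.90 m.
Depth below ground = 416.1 − 391.90 = 24.2 m.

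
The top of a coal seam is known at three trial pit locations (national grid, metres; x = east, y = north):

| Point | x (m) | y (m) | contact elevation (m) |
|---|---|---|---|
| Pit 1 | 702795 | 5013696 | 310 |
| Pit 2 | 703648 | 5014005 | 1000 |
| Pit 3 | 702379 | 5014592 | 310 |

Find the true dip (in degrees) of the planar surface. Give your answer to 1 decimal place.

Let the plane be z = a·x + b·y + c.
Pit 2−Pit 1: 853a + 309b = 690;  Pit 3−Pit 1: −416a + 896b = 0.
Solving gives a = 0.69245, b = 0.32149.
Gradient magnitude |∇z| = √(a² + b²) = √(0.47948 + 0.10336) = 0.76344.
True dip = arctan(0.76344) = 37.4°, dipping toward WSW (azimuth ≈ 245°).

37.4°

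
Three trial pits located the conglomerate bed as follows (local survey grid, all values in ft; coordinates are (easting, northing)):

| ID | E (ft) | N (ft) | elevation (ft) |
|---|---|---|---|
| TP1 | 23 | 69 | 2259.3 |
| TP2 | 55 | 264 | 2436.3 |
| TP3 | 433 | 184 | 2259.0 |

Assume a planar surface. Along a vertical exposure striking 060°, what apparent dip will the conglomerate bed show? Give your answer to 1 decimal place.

13.7°

Let the plane be z = a·E + b·N + c.
TP2−TP1: 32a + 195b = 177;  TP3−TP1: 410a + 115b = −0.3.
Solving gives a = −0.26765, b = 0.95161.
Unit vector along 060° is (sin 60°, cos 60°) = (0.8660, 0.5000).
Slope in that direction = a·(0.8660) + b·(0.5000) = 0.24402.
Apparent dip = arctan|0.24402| = 13.7° (true dip is 44.7°, so apparent ≤ true as expected).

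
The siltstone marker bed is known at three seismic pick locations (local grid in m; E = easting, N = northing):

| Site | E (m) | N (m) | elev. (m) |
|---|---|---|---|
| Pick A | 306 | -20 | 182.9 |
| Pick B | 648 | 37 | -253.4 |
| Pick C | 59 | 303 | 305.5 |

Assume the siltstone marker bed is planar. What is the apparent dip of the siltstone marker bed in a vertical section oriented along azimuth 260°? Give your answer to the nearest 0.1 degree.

51.6°

Two edge vectors: Pick A→Pick B = (342, 57, -436.3), Pick A→Pick C = (-247, 323, 122.6).
Normal n = (Pick A→Pick B) × (Pick A→Pick C) = (147913.1, 65836.9, 124545).
So ∂z/∂E = −n_x/n_z = −1.18763 and ∂z/∂N = −n_y/n_z = −0.52862.
Unit vector along 260° is (sin 260°, cos 260°) = (-0.9848, -0.1736).
Slope in that direction = a·(-0.9848) + b·(-0.1736) = 1.26138.
Apparent dip = arctan|1.26138| = 51.6° (true dip is 52.4°, so apparent ≤ true as expected).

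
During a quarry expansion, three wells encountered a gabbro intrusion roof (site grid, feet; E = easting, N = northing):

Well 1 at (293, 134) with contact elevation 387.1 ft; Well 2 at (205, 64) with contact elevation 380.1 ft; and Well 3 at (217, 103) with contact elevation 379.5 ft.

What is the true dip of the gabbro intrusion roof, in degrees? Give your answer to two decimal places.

7.55°

Two edge vectors: Well 1→Well 2 = (-88, -70, -7), Well 1→Well 3 = (-76, -31, -7.6).
Normal n = (Well 1→Well 2) × (Well 1→Well 3) = (315, -136.8, -2592).
So ∂z/∂E = −n_x/n_z = 0.12153 and ∂z/∂N = −n_y/n_z = −0.05278.
Gradient magnitude |∇z| = √(a² + b²) = √(0.01477 + 0.00279) = 0.13249.
True dip = arctan(0.13249) = 7.55°, dipping toward WNW (azimuth ≈ 293°).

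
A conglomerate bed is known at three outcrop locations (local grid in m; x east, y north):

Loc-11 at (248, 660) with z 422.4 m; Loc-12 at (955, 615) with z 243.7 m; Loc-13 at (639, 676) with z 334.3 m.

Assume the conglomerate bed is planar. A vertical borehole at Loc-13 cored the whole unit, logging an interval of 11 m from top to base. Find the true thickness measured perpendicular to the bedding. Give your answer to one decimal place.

10.4 m

Two edge vectors: Loc-11→Loc-12 = (707, -45, -178.7), Loc-11→Loc-13 = (391, 16, -88.1).
Normal n = (Loc-11→Loc-12) × (Loc-11→Loc-13) = (6823.7, -7585, 28907).
So ∂z/∂x = −n_x/n_z = −0.23606 and ∂z/∂y = −n_y/n_z = 0.26239.
|∇z| = √(a²+b²) = 0.35295, so dip δ = arctan(0.35295) = 19.44°.
True thickness = vertical thickness × cos δ = 11 × cos 19.44° = 10.4 m.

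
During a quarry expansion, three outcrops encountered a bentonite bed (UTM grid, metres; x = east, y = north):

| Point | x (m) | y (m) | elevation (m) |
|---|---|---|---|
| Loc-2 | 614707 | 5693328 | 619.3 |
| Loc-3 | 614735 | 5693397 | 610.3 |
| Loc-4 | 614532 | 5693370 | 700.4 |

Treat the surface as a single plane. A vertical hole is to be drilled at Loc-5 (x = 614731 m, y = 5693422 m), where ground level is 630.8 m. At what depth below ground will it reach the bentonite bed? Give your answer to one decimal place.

Two edge vectors: Loc-2→Loc-3 = (28, 69, -9), Loc-2→Loc-4 = (-175, 42, 81.1).
Normal n = (Loc-2→Loc-3) × (Loc-2→Loc-4) = (5973.9, -695.8, 13251).
So ∂z/∂x = −n_x/n_z = −0.450826353 and ∂z/∂y = −n_y/n_z = 0.052509245.
Intercept c from Loc-2: 619.3 + 277126.11 − 298952.35 = −21206.94.
At (614731, 5693422): z_contact = −277136.93 + 298957.29 − 21206.94 = 613.42 m.
Depth below ground = 630.8 − 613.42 = 17.4 m.

17.4 m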